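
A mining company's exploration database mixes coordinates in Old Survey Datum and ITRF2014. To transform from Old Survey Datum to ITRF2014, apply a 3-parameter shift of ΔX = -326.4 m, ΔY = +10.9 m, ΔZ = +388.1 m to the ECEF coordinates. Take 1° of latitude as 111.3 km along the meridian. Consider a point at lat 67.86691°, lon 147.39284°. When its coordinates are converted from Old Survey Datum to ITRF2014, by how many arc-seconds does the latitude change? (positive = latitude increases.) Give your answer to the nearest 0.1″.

sin φ = 0.926311, cos φ = 0.376759, sin λ = 0.538876, cos λ = -0.842385.
North component: ΔN = −sin φ cos λ·ΔX − sin φ sin λ·ΔY + cos φ·ΔZ = −(0.926311)(-0.842385)(-326.4) − (0.926311)(0.538876)(10.9) + (0.376759)(388.1) = -113.91 m.
1° of latitude spans 111300 m, so Δφ = -113.91 / 111300 × 3600 = -3.685″.

Δφ = -3.7″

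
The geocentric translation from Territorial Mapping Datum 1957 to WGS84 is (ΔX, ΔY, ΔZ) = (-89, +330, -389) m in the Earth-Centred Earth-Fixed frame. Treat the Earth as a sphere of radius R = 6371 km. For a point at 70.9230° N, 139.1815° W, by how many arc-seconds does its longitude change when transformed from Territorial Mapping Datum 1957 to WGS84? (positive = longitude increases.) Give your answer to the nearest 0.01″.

sin φ = 0.945080, cos φ = 0.326839, sin λ = -0.653665, cos λ = -0.756784.
East component: ΔE = −sin λ·ΔX + cos λ·ΔY = −(-0.653665)(-89) + (-0.756784)(330) = -307.91 m.
1° of latitude spans πR/180 = 111195 m; at latitude φ, 1° of longitude spans that × cos φ = 36342.8 m, so Δλ = -307.91 / 36342.8 × 3600 = -30.501″.

Δλ = -30.50″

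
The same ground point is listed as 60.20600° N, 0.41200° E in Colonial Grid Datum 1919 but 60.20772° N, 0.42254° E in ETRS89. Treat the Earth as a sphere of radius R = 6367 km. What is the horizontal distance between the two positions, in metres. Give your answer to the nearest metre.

613 m

Δφ = 60.20772° − 60.20600° = +0.00172°; Δλ = 0.42254° − 0.41200° = +0.01054°.
1° along a meridian = πR/180 = 111125 m.
ΔN = Δφ × 111125 = 191.1 m; ΔE = Δλ × 111125 × cos(60.20600°) = +0.01054 × 111125 × 0.496883 = 582.0 m.
Distance = √(ΔE² + ΔN²) = √(582.0² + 191.1²) = 612.6 m.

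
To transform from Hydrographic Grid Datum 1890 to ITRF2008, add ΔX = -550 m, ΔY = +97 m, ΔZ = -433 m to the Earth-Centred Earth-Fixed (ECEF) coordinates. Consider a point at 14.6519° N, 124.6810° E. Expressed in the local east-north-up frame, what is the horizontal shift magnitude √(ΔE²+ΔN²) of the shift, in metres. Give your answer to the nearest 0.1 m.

652.9 m

At φ = 14.6519°, λ = 124.6810°: sin φ = 0.252946, cos φ = 0.967480, sin λ = 0.822333, cos λ = -0.569007.
ΔE = −sin λ·ΔX + cos λ·ΔY = −(0.822333)·(-550) + (-0.569007)·(97) = 397.09 m.
ΔN = −sin φ cos λ·ΔX − sin φ sin λ·ΔY + cos φ·ΔZ = −(0.252946)(-0.569007)(-550) − (0.252946)(0.822333)(97) + (0.967480)(-433) = -518.26 m.
Horizontal magnitude = √(ΔE² + ΔN²) = √(397.09² + (-518.26)²) = 652.89 m.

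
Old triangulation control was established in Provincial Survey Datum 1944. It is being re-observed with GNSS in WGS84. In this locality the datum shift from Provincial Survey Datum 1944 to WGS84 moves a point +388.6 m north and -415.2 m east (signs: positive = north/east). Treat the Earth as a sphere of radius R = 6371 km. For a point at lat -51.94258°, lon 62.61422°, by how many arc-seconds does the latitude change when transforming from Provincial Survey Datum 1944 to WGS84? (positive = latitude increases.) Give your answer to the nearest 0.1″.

Δφ = 12.6″

On a sphere of radius R, 1 rad of latitude = R, so Δφ = ΔN / R = 388.6 / 6371000 = 6.0995e-05 rad = 12.581″.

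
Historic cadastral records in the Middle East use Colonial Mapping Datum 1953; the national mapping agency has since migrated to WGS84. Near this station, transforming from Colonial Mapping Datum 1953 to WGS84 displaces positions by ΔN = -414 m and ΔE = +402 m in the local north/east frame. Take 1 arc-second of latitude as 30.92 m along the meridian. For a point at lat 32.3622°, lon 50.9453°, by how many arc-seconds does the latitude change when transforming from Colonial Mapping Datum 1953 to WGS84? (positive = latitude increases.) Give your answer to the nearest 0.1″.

1″ of latitude = 30.92 m, so Δφ = -414.0 / 30.92 = -13.389″.

Δφ = -13.4″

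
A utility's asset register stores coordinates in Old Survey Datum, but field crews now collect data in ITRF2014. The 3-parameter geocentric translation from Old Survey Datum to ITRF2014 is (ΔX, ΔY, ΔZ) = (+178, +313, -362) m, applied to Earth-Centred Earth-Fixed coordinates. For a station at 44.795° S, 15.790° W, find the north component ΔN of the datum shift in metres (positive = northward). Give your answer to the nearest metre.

ΔN = -196 m

At φ = -44.795°, λ = -15.790°: sin φ = -0.704572, cos φ = 0.709632, sin λ = -0.272112, cos λ = 0.962266.
ΔN = −sin φ cos λ·ΔX − sin φ sin λ·ΔY + cos φ·ΔZ = −(-0.704572)(0.962266)(178) − (-0.704572)(-0.272112)(313) + (0.709632)(-362) = -196.21 m.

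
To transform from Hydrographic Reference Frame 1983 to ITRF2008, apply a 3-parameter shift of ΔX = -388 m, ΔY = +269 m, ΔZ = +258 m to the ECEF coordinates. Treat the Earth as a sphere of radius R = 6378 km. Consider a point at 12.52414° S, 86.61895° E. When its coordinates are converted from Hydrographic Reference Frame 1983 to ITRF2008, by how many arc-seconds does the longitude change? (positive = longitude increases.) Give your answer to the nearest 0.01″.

sin φ = -0.216851, cos φ = 0.976205, sin λ = 0.998259, cos λ = 0.058976.
East component: ΔE = −sin λ·ΔX + cos λ·ΔY = −(0.998259)(-388) + (0.058976)(269) = 403.19 m.
1° of latitude spans πR/180 = 111317 m; at latitude φ, 1° of longitude spans that × cos φ = 108668.3 m, so Δλ = 403.19 / 108668.3 × 3600 = 13.357″.

Δλ = 13.36″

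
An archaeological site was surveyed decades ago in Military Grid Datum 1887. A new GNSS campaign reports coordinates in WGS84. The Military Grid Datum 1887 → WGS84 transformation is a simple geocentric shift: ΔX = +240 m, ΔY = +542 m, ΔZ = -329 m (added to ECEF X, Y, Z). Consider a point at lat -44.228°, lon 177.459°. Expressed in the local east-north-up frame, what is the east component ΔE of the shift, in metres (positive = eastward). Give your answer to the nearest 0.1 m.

ΔE = -552.1 m

The local east axis at (φ, λ) is (−sin λ, cos λ, 0), so ΔE = −sin(177.459°)·240 + cos(177.459°)·542 = -552.11 m.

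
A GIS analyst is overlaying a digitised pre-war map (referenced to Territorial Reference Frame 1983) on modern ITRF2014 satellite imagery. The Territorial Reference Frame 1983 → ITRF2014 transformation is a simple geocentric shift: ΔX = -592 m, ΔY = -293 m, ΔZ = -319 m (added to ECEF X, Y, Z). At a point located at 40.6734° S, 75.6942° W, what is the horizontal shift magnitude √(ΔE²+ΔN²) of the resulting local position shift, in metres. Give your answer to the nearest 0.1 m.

The local east axis at (φ, λ) is (−sin λ, cos λ, 0), so ΔE = −sin(-75.6942°)·(-592) + cos(-75.6942°)·(-293) = -646.04 m.
The local north axis is (−sin φ cos λ, −sin φ sin λ, cos φ), giving ΔN = -95.338 + 185.040 − 241.941 = -152.24 m.
Horizontal magnitude = √(ΔE² + ΔN²) = √((-646.04)² + (-152.24)²) = 663.74 m.

663.7 m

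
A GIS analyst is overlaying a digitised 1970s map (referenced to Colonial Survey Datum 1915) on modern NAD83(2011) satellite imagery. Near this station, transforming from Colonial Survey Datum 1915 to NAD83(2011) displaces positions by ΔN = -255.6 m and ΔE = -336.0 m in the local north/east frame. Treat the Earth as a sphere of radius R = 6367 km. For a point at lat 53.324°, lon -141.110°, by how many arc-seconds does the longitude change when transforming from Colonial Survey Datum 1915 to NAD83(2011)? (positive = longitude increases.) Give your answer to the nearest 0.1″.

At latitude 53.324°, cos φ = 0.597289.
One radian of longitude at latitude φ spans R cos φ, so Δλ = ΔE / (R cos φ) = -336.0 / (6367000 × 0.597289) = -8.8353e-05 rad = -18.224″.

Δλ = -18.2″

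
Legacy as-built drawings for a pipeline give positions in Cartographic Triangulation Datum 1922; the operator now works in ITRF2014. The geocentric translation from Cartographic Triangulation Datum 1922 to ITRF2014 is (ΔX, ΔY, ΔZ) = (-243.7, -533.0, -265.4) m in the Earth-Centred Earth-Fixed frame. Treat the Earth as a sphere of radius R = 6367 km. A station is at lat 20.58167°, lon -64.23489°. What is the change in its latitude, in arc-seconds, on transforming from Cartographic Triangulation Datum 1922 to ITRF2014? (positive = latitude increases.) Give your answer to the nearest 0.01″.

Δφ = -12.31″

sin φ = 0.351542, cos φ = 0.936172, sin λ = -0.900584, cos λ = 0.434683.
North component: ΔN = −sin φ cos λ·ΔX − sin φ sin λ·ΔY + cos φ·ΔZ = −(0.351542)(0.434683)(-243.7) − (0.351542)(-0.900584)(-533.0) + (0.936172)(-265.4) = -379.96 m.
1° of latitude spans πR/180 = 111125 m, so Δφ = -379.96 / 111125 × 3600 = -12.309″.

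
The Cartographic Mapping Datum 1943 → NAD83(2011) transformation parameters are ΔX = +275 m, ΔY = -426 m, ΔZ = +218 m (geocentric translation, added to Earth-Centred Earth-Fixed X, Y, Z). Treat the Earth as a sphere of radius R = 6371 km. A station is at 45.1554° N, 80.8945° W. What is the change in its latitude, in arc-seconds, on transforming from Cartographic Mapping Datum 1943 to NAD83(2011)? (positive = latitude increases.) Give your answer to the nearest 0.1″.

Δφ = -5.7″

sin φ = 0.709022, cos φ = 0.705186, sin λ = -0.987399, cos λ = 0.158253.
North component: ΔN = −sin φ cos λ·ΔX − sin φ sin λ·ΔY + cos φ·ΔZ = −(0.709022)(0.158253)(275) − (0.709022)(-0.987399)(-426) + (0.705186)(218) = -175.36 m.
1° of latitude spans πR/180 = 111195 m, so Δφ = -175.36 / 111195 × 3600 = -5.677″.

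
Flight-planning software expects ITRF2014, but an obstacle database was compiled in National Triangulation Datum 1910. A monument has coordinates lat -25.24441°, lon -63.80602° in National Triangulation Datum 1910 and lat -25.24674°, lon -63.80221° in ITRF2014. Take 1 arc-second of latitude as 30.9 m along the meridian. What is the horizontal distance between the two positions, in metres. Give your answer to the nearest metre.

463 m

Δφ = -25.24674° − -25.24441° = -0.00233°; Δλ = -63.80221° − -63.80602° = +0.00381°.
1° of latitude = 3600 × 30.90 = 111240 m.
ΔN = Δφ × 111240 = -259.2 m; ΔE = Δλ × 111240 × cos(-25.24441°) = +0.00381 × 111240 × 0.904497 = 383.3 m.
Distance = √(ΔE² + ΔN²) = √(383.3² + (-259.2)²) = 462.7 m.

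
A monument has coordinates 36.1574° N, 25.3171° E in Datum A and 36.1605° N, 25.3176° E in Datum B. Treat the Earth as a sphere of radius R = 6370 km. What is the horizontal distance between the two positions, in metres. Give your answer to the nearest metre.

348 m

Δφ = 36.1605° − 36.1574° = +0.0031°; Δλ = 25.3176° − 25.3171° = +0.0005°.
1° along a meridian = πR/180 = 111177 m.
ΔN = Δφ × 111177 = 344.7 m; ΔE = Δλ × 111177 × cos(36.1574°) = +0.0005 × 111177 × 0.807399 = 44.9 m.
Distance = √(ΔE² + ΔN²) = √(44.9² + 344.7²) = 347.6 m.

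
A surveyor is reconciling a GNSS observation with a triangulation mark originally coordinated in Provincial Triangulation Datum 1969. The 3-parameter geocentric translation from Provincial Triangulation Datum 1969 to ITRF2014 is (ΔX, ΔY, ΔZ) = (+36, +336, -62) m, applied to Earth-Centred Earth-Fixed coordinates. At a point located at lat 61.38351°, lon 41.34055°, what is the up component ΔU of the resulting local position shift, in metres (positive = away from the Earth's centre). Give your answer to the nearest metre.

ΔU = 65 m

At φ = 61.38351°, λ = 41.34055°: sin φ = 0.877845, cos φ = 0.478945, sin λ = 0.660533, cos λ = 0.750797.
ΔU = cos φ cos λ·ΔX + cos φ sin λ·ΔY + sin φ·ΔZ = (0.478945)(0.750797)(36) + (0.478945)(0.660533)(336) + (0.877845)(-62) = 64.82 m.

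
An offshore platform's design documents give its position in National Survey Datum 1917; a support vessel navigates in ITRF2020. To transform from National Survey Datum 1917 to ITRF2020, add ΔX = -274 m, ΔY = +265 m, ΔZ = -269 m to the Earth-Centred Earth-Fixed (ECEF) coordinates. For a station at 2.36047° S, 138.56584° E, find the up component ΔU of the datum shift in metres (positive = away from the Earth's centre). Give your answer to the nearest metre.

ΔU = 392 m

The local up (radial) axis is (cos φ cos λ, cos φ sin λ, sin φ), giving ΔU = 205.248 + 175.217 + 11.079 = 391.54 m.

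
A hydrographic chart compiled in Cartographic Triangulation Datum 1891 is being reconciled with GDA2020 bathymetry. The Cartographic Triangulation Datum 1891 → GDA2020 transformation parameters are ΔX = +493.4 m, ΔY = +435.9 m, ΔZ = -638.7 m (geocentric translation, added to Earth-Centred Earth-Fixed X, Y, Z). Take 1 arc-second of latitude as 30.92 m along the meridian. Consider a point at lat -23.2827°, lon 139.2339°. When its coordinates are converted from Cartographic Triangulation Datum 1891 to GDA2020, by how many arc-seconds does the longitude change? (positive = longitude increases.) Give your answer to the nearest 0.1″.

sin φ = -0.395268, cos φ = 0.918566, sin λ = 0.652973, cos λ = -0.757382.
East component: ΔE = −sin λ·ΔX + cos λ·ΔY = −(0.652973)(493.4) + (-0.757382)(435.9) = -652.32 m.
1° of latitude spans 3600 × 30.92 = 111312 m; at latitude φ, 1° of longitude spans that × cos φ = 102247.4 m, so Δλ = -652.32 / 102247.4 × 3600 = -22.967″.

Δλ = -23.0″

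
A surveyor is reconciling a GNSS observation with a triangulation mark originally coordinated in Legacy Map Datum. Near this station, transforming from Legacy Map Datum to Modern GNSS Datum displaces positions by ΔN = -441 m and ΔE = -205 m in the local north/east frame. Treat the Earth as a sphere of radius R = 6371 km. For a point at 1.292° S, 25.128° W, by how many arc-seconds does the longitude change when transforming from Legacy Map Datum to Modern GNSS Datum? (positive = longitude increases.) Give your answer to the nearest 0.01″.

Δλ = -6.64″

At latitude -1.292°, cos φ = 0.999746.
One radian of longitude at latitude φ spans R cos φ, so Δλ = ΔE / (R cos φ) = -205.0 / (6371000 × 0.999746) = -3.2185e-05 rad = -6.639″.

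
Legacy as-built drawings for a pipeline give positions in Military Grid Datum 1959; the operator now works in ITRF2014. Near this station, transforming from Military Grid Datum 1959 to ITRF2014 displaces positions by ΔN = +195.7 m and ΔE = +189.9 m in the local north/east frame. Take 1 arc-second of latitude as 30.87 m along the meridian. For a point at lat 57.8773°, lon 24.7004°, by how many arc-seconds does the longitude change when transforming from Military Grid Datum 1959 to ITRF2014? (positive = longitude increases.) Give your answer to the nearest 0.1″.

At latitude 57.8773°, cos φ = 0.531734.
1″ of longitude at this latitude = 30.87 × cos φ = 16.4146 m, so Δλ = 189.9 / 16.4146 = 11.569″.

Δλ = 11.6″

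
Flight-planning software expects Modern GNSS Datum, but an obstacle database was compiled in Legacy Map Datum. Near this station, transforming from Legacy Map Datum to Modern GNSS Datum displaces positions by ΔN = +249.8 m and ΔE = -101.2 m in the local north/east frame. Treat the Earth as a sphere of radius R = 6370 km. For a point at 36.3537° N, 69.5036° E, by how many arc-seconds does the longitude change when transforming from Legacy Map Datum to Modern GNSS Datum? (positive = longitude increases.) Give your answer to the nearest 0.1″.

At latitude 36.3537°, cos φ = 0.805373.
One radian of longitude at latitude φ spans R cos φ, so Δλ = ΔE / (R cos φ) = -101.2 / (6370000 × 0.805373) = -1.9726e-05 rad = -4.069″.

Δλ = -4.1″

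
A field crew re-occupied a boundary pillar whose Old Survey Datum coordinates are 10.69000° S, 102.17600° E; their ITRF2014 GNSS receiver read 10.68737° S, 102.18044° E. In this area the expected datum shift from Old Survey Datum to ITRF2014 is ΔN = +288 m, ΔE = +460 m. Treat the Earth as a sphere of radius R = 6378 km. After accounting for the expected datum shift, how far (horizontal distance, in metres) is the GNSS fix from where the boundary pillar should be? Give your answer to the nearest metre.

26 m

Observed coordinate differences: Δφ = +0.00263°, Δλ = +0.00444°.
Converting to metres (1° lat = 111317 m, cos φ = 0.982645): observed ΔN = 292.8 m, observed ΔE = 485.7 m.
Subtracting the expected shift leaves a residual of 292.8 − (288) = 4.8 m north and 485.7 − (460) = 25.7 m east.
Residual distance = √(4.8² + 25.7²) = 26.1 m.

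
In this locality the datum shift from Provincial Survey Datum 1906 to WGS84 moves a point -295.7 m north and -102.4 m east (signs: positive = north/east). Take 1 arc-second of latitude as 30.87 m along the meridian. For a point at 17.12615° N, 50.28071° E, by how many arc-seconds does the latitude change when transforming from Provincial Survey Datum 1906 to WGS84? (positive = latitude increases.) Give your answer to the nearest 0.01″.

Δφ = -9.58″

1″ of latitude = 30.87 m, so Δφ = -295.7 / 30.87 = -9.579″.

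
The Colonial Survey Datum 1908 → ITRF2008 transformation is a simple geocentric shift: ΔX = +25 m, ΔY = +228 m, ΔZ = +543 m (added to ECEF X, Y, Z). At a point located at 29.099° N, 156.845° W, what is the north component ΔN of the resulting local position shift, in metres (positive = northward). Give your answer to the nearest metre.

The local north axis is (−sin φ cos λ, −sin φ sin λ, cos φ), giving ΔN = 11.179 + 43.601 + 474.463 = 529.24 m.

ΔN = 529 m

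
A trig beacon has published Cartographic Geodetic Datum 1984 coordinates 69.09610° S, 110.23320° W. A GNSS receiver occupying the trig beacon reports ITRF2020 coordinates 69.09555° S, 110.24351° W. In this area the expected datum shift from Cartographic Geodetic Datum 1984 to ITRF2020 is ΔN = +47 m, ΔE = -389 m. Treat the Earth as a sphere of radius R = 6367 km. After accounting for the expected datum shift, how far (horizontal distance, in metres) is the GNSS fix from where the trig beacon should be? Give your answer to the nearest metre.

24 m

Observed coordinate differences: Δφ = +0.00055°, Δλ = -0.01031°.
Converting to metres (1° lat = 111125 m, cos φ = 0.356802): observed ΔN = 61.1 m, observed ΔE = -408.8 m.
Subtracting the expected shift leaves a residual of 61.1 − (47) = 14.1 m north and -408.8 − (-389) = -19.8 m east.
Residual distance = √(14.1² + (-19.8)²) = 24.3 m.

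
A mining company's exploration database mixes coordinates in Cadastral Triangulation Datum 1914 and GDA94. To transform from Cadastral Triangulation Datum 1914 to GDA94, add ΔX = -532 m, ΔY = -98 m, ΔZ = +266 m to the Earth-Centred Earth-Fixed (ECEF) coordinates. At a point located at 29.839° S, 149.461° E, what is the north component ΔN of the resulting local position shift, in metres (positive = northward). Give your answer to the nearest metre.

ΔN = 434 m

At φ = -29.839°, λ = 149.461°: sin φ = -0.497565, cos φ = 0.867427, sin λ = 0.508125, cos λ = -0.861283.
ΔN = −sin φ cos λ·ΔX − sin φ sin λ·ΔY + cos φ·ΔZ = −(-0.497565)(-0.861283)(-532) − (-0.497565)(0.508125)(-98) + (0.867427)(266) = 433.94 m.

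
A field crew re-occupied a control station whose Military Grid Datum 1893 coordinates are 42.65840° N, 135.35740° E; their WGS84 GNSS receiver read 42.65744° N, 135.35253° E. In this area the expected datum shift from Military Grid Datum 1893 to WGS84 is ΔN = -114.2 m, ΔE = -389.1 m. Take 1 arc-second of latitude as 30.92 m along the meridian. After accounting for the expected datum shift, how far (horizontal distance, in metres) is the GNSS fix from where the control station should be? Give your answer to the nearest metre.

12 m

Observed coordinate differences: Δφ = -0.00096°, Δλ = -0.00487°.
Converting to metres (1° lat = 111312 m, cos φ = 0.735407): observed ΔN = -106.9 m, observed ΔE = -398.7 m.
Subtracting the expected shift leaves a residual of -106.9 − (-114.2) = 7.3 m north and -398.7 − (-389.1) = -9.6 m east.
Residual distance = √(7.3² + (-9.6)²) = 12.1 m.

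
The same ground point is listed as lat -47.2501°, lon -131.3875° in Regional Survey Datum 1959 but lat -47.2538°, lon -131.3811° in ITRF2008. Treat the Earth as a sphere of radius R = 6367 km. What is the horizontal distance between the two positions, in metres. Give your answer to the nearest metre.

634 m

Δφ = -47.2538° − -47.2501° = -0.0037°; Δλ = -131.3811° − -131.3875° = +0.0064°.
1° along a meridian = πR/180 = 111125 m.
ΔN = Δφ × 111125 = -411.2 m; ΔE = Δλ × 111125 × cos(-47.2501°) = +0.0064 × 111125 × 0.678799 = 482.8 m.
Distance = √(ΔE² + ΔN²) = √(482.8² + (-411.2)²) = 634.1 m.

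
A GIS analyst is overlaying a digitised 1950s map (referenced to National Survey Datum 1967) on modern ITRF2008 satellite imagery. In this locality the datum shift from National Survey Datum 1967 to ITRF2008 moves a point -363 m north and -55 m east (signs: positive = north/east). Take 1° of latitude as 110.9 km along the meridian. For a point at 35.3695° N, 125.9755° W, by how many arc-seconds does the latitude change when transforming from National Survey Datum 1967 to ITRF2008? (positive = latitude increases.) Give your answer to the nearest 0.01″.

Δφ = -11.78″

1° of latitude = 110.9 km, so Δφ = -363.0 / 110900 = -0.0032732° = -11.784″.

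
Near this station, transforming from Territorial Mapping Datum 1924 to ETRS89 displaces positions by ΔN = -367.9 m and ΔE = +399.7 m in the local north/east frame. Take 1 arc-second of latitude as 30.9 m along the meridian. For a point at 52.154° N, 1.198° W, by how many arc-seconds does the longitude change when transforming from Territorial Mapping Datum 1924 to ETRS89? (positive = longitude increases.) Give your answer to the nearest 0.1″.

Δλ = 21.1″

At latitude 52.154°, cos φ = 0.613541.
1″ of longitude at this latitude = 30.90 × cos φ = 18.9584 m, so Δλ = 399.7 / 18.9584 = 21.083″.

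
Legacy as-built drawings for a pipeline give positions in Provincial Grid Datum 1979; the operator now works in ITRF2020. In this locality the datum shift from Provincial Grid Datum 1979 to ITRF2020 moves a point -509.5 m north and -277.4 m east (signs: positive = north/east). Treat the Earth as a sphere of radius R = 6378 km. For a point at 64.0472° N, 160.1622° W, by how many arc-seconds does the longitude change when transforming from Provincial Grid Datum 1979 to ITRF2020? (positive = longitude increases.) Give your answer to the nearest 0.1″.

At latitude 64.0472°, cos φ = 0.437631.
One radian of longitude at latitude φ spans R cos φ, so Δλ = ΔE / (R cos φ) = -277.4 / (6378000 × 0.437631) = -9.9383e-05 rad = -20.499″.

Δλ = -20.5″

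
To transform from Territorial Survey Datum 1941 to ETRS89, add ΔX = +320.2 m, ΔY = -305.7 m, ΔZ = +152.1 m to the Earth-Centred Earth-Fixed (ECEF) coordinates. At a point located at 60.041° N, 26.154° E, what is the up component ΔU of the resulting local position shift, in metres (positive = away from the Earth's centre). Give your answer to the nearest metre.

At φ = 60.041°, λ = 26.154°: sin φ = 0.866383, cos φ = 0.499380, sin λ = 0.440785, cos λ = 0.897613.
ΔU = cos φ cos λ·ΔX + cos φ sin λ·ΔY + sin φ·ΔZ = (0.499380)(0.897613)(320.2) + (0.499380)(0.440785)(-305.7) + (0.866383)(152.1) = 208.02 m.

ΔU = 208 m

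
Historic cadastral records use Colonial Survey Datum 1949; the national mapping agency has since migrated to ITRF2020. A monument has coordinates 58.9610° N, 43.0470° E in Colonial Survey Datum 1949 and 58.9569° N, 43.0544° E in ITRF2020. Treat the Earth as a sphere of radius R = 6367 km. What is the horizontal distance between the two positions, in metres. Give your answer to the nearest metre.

Δφ = 58.9569° − 58.9610° = -0.0041°; Δλ = 43.0544° − 43.0470° = +0.0074°.
1° along a meridian = πR/180 = 111125 m.
ΔN = Δφ × 111125 = -455.6 m; ΔE = Δλ × 111125 × cos(58.9610°) = +0.0074 × 111125 × 0.515621 = 424.0 m.
Distance = √(ΔE² + ΔN²) = √(424.0² + (-455.6)²) = 622.4 m.

622 m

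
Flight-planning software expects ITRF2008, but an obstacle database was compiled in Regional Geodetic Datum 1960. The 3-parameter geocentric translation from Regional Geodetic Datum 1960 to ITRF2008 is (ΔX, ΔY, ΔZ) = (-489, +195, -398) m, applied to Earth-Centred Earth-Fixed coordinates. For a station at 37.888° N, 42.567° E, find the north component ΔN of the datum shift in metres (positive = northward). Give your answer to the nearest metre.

The local north axis is (−sin φ cos λ, −sin φ sin λ, cos φ), giving ΔN = 221.170 − 81.007 − 314.107 = -173.94 m.

ΔN = -174 m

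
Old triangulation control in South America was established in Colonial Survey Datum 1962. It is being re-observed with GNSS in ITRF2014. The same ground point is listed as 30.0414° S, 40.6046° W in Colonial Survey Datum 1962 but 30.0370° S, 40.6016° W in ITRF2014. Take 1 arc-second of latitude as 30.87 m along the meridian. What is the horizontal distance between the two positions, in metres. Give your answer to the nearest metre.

568 m

Δφ = -30.0370° − -30.0414° = +0.0044°; Δλ = -40.6016° − -40.6046° = +0.0030°.
1° of latitude = 3600 × 30.87 = 111132 m.
ΔN = Δφ × 111132 = 489.0 m; ΔE = Δλ × 111132 × cos(-30.0414°) = +0.0030 × 111132 × 0.865664 = 288.6 m.
Distance = √(ΔE² + ΔN²) = √(288.6² + 489.0²) = 567.8 m.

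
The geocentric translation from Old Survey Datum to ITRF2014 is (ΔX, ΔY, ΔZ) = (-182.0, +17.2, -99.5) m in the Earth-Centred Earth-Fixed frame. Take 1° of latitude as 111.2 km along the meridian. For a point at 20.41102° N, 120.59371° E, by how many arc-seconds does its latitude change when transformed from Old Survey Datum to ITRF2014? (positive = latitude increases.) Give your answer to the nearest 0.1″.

sin φ = 0.348752, cos φ = 0.937215, sin λ = 0.860798, cos λ = -0.508947.
North component: ΔN = −sin φ cos λ·ΔX − sin φ sin λ·ΔY + cos φ·ΔZ = −(0.348752)(-0.508947)(-182.0) − (0.348752)(0.860798)(17.2) + (0.937215)(-99.5) = -130.72 m.
1° of latitude spans 111200 m, so Δφ = -130.72 / 111200 × 3600 = -4.232″.

Δφ = -4.2″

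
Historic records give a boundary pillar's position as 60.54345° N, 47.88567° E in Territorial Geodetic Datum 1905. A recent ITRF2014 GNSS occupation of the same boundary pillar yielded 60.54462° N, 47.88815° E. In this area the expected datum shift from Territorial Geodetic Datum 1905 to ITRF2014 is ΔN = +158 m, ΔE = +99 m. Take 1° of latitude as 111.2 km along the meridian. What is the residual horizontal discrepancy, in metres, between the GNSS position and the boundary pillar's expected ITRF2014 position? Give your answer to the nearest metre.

Observed coordinate differences: Δφ = +0.00117°, Δλ = +0.00248°.
Converting to metres (1° lat = 111200 m, cos φ = 0.491763): observed ΔN = 130.1 m, observed ΔE = 135.6 m.
Subtracting the expected shift leaves a residual of 130.1 − (158) = -27.9 m north and 135.6 − (99) = 36.6 m east.
Residual distance = √((-27.9)² + 36.6²) = 46.0 m.

46 m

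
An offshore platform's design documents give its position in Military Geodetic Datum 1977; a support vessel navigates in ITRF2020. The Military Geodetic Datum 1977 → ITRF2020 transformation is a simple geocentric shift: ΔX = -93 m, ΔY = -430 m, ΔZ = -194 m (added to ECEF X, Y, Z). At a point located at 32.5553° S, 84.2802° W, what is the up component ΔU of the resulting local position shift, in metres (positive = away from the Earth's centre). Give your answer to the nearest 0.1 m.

At φ = -32.5553°, λ = -84.2802°: sin φ = -0.538113, cos φ = 0.842872, sin λ = -0.995021, cos λ = 0.099664.
ΔU = cos φ cos λ·ΔX + cos φ sin λ·ΔY + sin φ·ΔZ = (0.842872)(0.099664)(-93) + (0.842872)(-0.995021)(-430) + (-0.538113)(-194) = 457.21 m.

ΔU = 457.2 m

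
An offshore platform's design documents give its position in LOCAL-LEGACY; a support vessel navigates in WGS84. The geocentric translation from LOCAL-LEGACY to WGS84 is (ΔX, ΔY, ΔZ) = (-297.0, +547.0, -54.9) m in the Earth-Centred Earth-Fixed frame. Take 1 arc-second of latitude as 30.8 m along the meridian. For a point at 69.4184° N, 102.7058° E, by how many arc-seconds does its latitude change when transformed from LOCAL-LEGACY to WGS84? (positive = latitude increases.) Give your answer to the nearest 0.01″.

Δφ = -18.83″

sin φ = 0.936172, cos φ = 0.351541, sin λ = 0.975512, cos λ = -0.219945.
North component: ΔN = −sin φ cos λ·ΔX − sin φ sin λ·ΔY + cos φ·ΔZ = −(0.936172)(-0.219945)(-297.0) − (0.936172)(0.975512)(547.0) + (0.351541)(-54.9) = -580.00 m.
1° of latitude spans 3600 × 30.80 = 110880 m, so Δφ = -580.00 / 110880 × 3600 = -18.831″.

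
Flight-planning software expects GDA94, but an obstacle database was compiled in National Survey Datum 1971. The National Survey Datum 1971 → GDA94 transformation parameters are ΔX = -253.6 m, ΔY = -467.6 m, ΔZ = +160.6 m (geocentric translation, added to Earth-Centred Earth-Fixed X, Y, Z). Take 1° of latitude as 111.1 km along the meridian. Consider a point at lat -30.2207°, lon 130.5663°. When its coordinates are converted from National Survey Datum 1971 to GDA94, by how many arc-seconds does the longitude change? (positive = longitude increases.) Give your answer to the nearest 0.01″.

sin φ = -0.503332, cos φ = 0.864093, sin λ = 0.759654, cos λ = -0.650328.
East component: ΔE = −sin λ·ΔX + cos λ·ΔY = −(0.759654)(-253.6) + (-0.650328)(-467.6) = 496.74 m.
1° of latitude spans 111100 m; at latitude φ, 1° of longitude spans that × cos φ = 96000.7 m, so Δλ = 496.74 / 96000.7 × 3600 = 18.628″.

Δλ = 18.63″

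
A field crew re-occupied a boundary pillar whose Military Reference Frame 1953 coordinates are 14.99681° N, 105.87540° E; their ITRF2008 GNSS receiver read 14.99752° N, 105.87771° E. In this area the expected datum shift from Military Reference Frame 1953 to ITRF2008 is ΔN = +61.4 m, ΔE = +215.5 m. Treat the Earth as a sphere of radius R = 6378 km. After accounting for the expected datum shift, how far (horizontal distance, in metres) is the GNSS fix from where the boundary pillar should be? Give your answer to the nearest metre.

Observed coordinate differences: Δφ = +0.00071°, Δλ = +0.00231°.
Converting to metres (1° lat = 111317 m, cos φ = 0.965940): observed ΔN = 79.0 m, observed ΔE = 248.4 m.
Subtracting the expected shift leaves a residual of 79.0 − (61.4) = 17.6 m north and 248.4 − (215.5) = 32.9 m east.
Residual distance = √(17.6² + 32.9²) = 37.3 m.

37 m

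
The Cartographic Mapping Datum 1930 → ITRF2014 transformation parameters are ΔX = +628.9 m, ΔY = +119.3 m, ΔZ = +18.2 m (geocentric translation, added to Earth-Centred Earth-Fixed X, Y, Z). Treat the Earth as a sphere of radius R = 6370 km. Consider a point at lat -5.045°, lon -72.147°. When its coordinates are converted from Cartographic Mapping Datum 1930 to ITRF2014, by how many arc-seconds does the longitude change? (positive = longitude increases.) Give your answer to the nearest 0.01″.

Δλ = 20.65″

sin φ = -0.087938, cos φ = 0.996126, sin λ = -0.951846, cos λ = 0.306576.
East component: ΔE = −sin λ·ΔX + cos λ·ΔY = −(-0.951846)(628.9) + (0.306576)(119.3) = 635.19 m.
1° of latitude spans πR/180 = 111177 m; at latitude φ, 1° of longitude spans that × cos φ = 110746.8 m, so Δλ = 635.19 / 110746.8 × 3600 = 20.648″.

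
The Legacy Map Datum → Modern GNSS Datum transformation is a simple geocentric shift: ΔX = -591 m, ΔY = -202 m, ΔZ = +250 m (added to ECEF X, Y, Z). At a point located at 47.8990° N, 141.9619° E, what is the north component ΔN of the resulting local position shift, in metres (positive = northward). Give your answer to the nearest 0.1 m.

ΔN = -85.4 m

The local north axis is (−sin φ cos λ, −sin φ sin λ, cos φ), giving ΔN = -345.364 + 92.352 + 167.610 = -85.40 m.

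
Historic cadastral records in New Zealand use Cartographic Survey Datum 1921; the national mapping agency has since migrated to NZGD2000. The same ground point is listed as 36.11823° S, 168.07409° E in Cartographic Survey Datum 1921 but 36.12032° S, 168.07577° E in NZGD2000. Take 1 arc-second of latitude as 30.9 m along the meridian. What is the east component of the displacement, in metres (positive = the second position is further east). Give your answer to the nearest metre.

ΔE = 151 m

Δφ = -36.12032° − -36.11823° = -0.00209°; Δλ = 168.07577° − 168.07409° = +0.00168°.
1° of latitude = 3600 × 30.90 = 111240 m.
ΔN = Δφ × 111240 = -232.5 m; ΔE = Δλ × 111240 × cos(-36.11823°) = +0.00168 × 111240 × 0.807802 = 151.0 m.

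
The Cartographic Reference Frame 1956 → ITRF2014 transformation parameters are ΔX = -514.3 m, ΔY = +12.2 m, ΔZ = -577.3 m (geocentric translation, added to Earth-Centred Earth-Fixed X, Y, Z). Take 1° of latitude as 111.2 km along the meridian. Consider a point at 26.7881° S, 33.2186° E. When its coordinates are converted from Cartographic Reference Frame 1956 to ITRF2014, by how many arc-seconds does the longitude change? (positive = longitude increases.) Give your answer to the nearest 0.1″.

sin φ = -0.450692, cos φ = 0.892679, sin λ = 0.547835, cos λ = 0.836587.
East component: ΔE = −sin λ·ΔX + cos λ·ΔY = −(0.547835)(-514.3) + (0.836587)(12.2) = 291.96 m.
1° of latitude spans 111200 m; at latitude φ, 1° of longitude spans that × cos φ = 99266.0 m, so Δλ = 291.96 / 99266.0 × 3600 = 10.588″.

Δλ = 10.6″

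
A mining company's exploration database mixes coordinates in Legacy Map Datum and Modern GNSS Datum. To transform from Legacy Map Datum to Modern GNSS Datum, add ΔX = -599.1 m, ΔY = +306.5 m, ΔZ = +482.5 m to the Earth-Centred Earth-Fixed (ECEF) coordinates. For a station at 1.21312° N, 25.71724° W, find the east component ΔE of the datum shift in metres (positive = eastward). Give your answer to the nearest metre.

The local east axis at (φ, λ) is (−sin λ, cos λ, 0), so ΔE = −sin(-25.71724°)·(-599.1) + cos(-25.71724°)·306.5 = 16.17 m.

ΔE = 16 m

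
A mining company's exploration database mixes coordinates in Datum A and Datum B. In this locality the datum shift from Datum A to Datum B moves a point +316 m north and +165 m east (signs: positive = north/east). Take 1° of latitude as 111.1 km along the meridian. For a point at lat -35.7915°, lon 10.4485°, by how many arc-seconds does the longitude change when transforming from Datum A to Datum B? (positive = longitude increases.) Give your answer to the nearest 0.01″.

Δλ = 6.59″

At latitude -35.7915°, cos φ = 0.811151.
1° of longitude at this latitude = 111.1 × cos φ = 90.12 km, so Δλ = 165.0 / 90118.8 = 0.0018309° = 6.591″.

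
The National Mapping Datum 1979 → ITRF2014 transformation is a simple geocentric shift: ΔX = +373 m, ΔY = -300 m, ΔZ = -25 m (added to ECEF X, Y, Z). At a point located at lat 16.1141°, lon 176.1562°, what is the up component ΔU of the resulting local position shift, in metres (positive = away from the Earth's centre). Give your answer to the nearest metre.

ΔU = -384 m

The local up (radial) axis is (cos φ cos λ, cos φ sin λ, sin φ), giving ΔU = -357.539 − 19.321 − 6.939 = -383.80 m.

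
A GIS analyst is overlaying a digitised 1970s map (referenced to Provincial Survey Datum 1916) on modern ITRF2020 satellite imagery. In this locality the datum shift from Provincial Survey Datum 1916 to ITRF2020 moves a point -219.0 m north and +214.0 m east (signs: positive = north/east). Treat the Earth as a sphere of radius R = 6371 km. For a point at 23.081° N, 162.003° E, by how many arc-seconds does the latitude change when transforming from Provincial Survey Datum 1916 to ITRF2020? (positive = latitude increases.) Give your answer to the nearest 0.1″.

Δφ = -7.1″

On a sphere of radius R, 1 rad of latitude = R, so Δφ = ΔN / R = -219.0 / 6371000 = -3.4375e-05 rad = -7.090″.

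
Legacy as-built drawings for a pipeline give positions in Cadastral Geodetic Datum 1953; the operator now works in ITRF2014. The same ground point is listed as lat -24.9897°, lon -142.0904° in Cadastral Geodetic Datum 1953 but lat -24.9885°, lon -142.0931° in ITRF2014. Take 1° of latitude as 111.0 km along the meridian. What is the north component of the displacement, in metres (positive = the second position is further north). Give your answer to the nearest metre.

Δφ = -24.9885° − -24.9897° = +0.0012°; Δλ = -142.0931° − -142.0904° = -0.0027°.
ΔN = Δφ × 111000 = 133.2 m; ΔE = Δλ × 111000 × cos(-24.9897°) = -0.0027 × 111000 × 0.906384 = -271.6 m.

ΔN = 133 m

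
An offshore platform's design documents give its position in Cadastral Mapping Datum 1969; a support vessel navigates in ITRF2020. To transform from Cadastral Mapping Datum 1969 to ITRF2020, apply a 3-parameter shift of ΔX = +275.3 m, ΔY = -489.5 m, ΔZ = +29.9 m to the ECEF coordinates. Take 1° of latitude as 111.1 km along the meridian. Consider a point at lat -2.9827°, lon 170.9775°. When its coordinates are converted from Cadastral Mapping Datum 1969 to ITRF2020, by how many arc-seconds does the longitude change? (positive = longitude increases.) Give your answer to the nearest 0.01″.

Δλ = 14.29″

sin φ = -0.052034, cos φ = 0.998645, sin λ = 0.156822, cos λ = -0.987627.
East component: ΔE = −sin λ·ΔX + cos λ·ΔY = −(0.156822)(275.3) + (-0.987627)(-489.5) = 440.27 m.
1° of latitude spans 111100 m; at latitude φ, 1° of longitude spans that × cos φ = 110949.5 m, so Δλ = 440.27 / 110949.5 × 3600 = 14.286″.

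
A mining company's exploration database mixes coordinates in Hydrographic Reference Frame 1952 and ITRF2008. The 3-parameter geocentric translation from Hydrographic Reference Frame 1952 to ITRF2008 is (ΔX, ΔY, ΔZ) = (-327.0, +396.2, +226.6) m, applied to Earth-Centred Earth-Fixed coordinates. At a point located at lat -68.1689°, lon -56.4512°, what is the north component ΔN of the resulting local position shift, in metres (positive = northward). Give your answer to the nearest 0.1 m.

At φ = -68.1689°, λ = -56.4512°: sin φ = -0.928284, cos φ = 0.371872, sin λ = -0.833415, cos λ = 0.552647.
ΔN = −sin φ cos λ·ΔX − sin φ sin λ·ΔY + cos φ·ΔZ = −(-0.928284)(0.552647)(-327.0) − (-0.928284)(-0.833415)(396.2) + (0.371872)(226.6) = -390.01 m.

ΔN = -390.0 m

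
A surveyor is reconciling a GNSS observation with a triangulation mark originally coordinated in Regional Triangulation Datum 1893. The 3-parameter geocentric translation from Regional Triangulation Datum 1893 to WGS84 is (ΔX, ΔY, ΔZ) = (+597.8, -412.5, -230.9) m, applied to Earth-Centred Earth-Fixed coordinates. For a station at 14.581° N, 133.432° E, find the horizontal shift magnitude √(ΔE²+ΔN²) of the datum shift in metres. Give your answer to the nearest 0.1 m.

The local east axis at (φ, λ) is (−sin λ, cos λ, 0), so ΔE = −sin(133.432°)·597.8 + cos(133.432°)·(-412.5) = -150.53 m.
The local north axis is (−sin φ cos λ, −sin φ sin λ, cos φ), giving ΔN = 103.464 + 75.412 − 223.463 = -44.59 m.
Horizontal magnitude = √(ΔE² + ΔN²) = √((-150.53)² + (-44.59)²) = 156.99 m.

157.0 m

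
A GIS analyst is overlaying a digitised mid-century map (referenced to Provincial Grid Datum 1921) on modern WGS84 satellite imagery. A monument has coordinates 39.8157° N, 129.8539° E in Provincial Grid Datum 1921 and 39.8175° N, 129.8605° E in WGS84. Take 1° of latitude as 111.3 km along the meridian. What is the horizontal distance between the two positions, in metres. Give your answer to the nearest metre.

Δφ = 39.8175° − 39.8157° = +0.0018°; Δλ = 129.8605° − 129.8539° = +0.0066°.
ΔN = Δφ × 111300 = 200.3 m; ΔE = Δλ × 111300 × cos(39.8157°) = +0.0066 × 111300 × 0.768108 = 564.2 m.
Distance = √(ΔE² + ΔN²) = √(564.2² + 200.3²) = 598.7 m.

599 m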